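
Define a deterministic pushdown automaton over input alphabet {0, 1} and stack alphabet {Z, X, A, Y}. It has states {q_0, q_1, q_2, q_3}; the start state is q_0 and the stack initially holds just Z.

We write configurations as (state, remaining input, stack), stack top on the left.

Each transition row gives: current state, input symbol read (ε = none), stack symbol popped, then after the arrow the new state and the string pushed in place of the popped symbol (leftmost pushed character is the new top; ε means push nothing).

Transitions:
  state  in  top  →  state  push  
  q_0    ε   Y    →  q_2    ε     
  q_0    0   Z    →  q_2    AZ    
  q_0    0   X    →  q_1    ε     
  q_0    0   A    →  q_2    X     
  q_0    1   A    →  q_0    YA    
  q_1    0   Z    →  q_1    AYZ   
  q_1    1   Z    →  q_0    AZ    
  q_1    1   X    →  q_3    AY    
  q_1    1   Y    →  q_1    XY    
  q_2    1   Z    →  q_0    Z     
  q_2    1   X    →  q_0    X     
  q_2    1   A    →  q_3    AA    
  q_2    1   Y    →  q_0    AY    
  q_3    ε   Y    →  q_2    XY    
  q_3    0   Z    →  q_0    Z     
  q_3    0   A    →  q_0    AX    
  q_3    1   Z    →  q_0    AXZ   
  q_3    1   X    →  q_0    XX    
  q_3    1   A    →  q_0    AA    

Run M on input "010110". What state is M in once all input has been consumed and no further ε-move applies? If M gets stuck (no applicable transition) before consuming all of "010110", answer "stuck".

q_0

(q_0, 010110, Z)
  read 0, top Z: go to q_2, push AZ → (q_2, 10110, AZ)
  read 1, top A: go to q_3, push AA → (q_3, 0110, AAZ)
  read 0, top A: go to q_0, push AX → (q_0, 110, AXAZ)
  read 1, top A: go to q_0, push YA → (q_0, 10, YAXAZ)
  ε-move, top Y: go to q_2, push ε → (q_2, 10, AXAZ)
  read 1, top A: go to q_3, push AA → (q_3, 0, AAXAZ)
  read 0, top A: go to q_0, push AX → (q_0, ε, AXAXAZ)
All input consumed; M is in state q_0.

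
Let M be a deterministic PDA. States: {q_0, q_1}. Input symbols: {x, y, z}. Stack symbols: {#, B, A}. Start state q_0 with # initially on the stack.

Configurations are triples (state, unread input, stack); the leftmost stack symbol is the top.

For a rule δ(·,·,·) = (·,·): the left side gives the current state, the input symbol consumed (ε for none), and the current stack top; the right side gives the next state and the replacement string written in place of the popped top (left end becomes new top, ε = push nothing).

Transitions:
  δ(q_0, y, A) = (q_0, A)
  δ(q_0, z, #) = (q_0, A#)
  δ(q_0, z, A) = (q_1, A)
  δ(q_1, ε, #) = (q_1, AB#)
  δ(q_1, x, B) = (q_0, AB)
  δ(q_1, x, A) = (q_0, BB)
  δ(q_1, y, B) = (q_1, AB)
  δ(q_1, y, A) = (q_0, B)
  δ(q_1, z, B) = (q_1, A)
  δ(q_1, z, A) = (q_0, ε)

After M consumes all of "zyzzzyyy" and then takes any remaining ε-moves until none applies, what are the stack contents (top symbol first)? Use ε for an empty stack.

(q_0, zyzzzyyy, #) ⊢ (q_0, yzzzyyy, A#) ⊢ (q_0, zzzyyy, A#) ⊢ (q_1, zzyyy, A#) ⊢ (q_0, zyyy, #) ⊢ (q_0, yyy, A#) ⊢ (q_0, yy, A#) ⊢ (q_0, y, A#) ⊢ (q_0, ε, A#)
All input consumed in state q_0 with stack A#.

A#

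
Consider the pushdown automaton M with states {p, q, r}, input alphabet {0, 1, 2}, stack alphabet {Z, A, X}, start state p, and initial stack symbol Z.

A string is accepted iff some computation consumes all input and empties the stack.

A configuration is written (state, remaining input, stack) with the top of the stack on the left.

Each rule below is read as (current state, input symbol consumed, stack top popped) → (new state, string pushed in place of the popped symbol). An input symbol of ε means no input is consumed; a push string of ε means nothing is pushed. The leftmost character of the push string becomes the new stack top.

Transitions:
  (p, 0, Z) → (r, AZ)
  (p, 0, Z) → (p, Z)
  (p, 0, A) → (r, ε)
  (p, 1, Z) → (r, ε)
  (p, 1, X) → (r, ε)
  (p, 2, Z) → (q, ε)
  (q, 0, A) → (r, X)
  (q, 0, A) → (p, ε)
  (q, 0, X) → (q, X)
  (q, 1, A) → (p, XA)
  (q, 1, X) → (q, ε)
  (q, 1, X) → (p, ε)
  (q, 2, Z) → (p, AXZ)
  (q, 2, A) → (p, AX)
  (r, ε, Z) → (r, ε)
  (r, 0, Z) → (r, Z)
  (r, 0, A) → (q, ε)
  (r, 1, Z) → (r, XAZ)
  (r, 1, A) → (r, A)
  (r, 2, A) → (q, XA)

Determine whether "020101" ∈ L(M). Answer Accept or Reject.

One accepting computation: (p, 020101, Z) ⊢ (r, 20101, AZ) ⊢ (q, 0101, XAZ) ⊢ (q, 101, XAZ) ⊢ (q, 01, AZ) ⊢ (p, 1, Z) ⊢ (r, ε, ε)
All input consumed and the stack is empty.

Accept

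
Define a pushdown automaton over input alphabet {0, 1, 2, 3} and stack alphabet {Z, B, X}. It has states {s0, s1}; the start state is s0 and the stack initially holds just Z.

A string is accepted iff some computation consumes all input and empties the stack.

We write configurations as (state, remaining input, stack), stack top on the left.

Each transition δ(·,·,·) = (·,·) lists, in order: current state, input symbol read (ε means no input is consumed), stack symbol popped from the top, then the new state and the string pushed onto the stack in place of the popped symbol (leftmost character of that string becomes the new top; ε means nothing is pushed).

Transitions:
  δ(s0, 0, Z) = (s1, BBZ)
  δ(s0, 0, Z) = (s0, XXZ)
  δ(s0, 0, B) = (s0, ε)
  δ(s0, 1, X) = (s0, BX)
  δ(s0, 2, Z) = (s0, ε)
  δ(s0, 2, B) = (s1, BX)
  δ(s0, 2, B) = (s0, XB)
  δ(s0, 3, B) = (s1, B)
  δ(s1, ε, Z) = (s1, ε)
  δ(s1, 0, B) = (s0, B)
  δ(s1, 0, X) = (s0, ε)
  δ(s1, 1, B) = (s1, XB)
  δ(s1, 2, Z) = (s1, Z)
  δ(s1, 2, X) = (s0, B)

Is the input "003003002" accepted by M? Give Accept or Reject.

One accepting computation: (s0, 003003002, Z) ⊢ (s1, 03003002, BBZ) ⊢ (s0, 3003002, BBZ) ⊢ (s1, 003002, BBZ) ⊢ (s0, 03002, BBZ) ⊢ (s0, 3002, BZ) ⊢ (s1, 002, BZ) ⊢ (s0, 02, BZ) ⊢ (s0, 2, Z) ⊢ (s0, ε, ε)
All input consumed and the stack is empty.

Accept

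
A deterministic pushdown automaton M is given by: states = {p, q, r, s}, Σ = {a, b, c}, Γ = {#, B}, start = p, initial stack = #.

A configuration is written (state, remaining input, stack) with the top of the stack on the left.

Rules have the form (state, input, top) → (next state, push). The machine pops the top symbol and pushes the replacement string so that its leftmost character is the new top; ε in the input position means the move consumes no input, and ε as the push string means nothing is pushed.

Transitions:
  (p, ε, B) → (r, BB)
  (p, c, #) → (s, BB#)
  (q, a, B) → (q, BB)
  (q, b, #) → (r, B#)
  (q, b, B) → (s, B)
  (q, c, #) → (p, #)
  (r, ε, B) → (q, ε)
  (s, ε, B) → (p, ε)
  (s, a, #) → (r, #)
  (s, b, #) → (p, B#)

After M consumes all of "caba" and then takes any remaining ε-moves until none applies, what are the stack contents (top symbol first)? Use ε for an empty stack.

(p, caba, #)
  read c, top #: go to s, push BB# → (s, aba, BB#)
  ε-move, top B: go to p, push ε → (p, aba, B#)
  ε-move, top B: go to r, push BB → (r, aba, BB#)
  ε-move, top B: go to q, push ε → (q, aba, B#)
  read a, top B: go to q, push BB → (q, ba, BB#)
  read b, top B: go to s, push B → (s, a, BB#)
  ε-move, top B: go to p, push ε → (p, a, B#)
  ε-move, top B: go to r, push BB → (r, a, BB#)
  ε-move, top B: go to q, push ε → (q, a, B#)
  read a, top B: go to q, push BB → (q, ε, BB#)
All input consumed in state q with stack BB#.

BB#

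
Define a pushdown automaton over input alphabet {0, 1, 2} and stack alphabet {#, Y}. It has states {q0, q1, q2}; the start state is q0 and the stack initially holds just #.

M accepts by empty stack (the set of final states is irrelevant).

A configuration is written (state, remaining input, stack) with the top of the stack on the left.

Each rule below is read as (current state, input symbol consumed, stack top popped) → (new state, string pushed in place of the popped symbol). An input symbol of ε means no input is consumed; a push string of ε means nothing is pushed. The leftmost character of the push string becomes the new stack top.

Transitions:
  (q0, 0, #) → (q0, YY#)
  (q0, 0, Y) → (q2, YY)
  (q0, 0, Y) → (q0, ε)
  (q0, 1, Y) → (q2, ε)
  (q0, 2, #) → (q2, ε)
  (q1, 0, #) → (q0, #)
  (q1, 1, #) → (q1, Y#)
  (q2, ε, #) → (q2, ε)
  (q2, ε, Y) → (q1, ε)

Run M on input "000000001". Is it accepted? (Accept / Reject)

Accept

One accepting computation: (q0, 000000001, #) ⊢ (q0, 00000001, YY#) ⊢ (q0, 0000001, Y#) ⊢ (q0, 000001, #) ⊢ (q0, 00001, YY#) ⊢ (q0, 0001, Y#) ⊢ (q0, 001, #) ⊢ (q0, 01, YY#) ⊢ (q0, 1, Y#) ⊢ (q2, ε, #) ⊢ (q2, ε, ε)
All input consumed and the stack is empty.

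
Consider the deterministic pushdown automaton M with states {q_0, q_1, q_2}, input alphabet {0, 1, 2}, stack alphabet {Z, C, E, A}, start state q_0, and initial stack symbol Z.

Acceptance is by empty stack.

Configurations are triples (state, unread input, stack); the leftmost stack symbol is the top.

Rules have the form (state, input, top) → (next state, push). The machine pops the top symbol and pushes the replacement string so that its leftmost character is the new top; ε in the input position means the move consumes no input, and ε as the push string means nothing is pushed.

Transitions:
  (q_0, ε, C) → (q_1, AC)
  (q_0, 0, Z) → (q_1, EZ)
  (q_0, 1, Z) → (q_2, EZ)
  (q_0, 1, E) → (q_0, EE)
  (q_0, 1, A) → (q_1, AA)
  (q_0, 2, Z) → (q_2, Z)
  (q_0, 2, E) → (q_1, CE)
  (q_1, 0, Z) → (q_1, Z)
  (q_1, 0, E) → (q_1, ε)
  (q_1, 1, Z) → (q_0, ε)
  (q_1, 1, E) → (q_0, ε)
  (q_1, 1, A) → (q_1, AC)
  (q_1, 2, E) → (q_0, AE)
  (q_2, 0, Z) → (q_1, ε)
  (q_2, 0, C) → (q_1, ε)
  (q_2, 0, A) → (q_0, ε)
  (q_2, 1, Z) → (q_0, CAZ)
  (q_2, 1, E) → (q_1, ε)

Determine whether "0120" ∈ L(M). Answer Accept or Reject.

Accept

(q_0, 0120, Z) ⊢ (q_1, 120, EZ) ⊢ (q_0, 20, Z) ⊢ (q_2, 0, Z) ⊢ (q_1, ε, ε)
All input consumed and the stack is empty.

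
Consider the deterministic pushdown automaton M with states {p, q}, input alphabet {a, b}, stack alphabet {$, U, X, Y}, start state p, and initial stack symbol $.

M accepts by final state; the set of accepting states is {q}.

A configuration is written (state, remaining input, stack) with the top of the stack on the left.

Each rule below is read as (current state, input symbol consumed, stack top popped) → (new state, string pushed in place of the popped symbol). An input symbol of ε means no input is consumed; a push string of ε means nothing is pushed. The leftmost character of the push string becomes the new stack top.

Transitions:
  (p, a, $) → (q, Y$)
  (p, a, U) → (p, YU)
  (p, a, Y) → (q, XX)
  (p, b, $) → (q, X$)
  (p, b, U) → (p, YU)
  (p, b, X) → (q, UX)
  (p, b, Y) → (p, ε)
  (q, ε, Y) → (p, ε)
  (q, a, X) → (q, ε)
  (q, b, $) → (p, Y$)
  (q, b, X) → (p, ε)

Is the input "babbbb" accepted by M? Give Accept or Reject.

Reject

(p, babbbb, $)
  read b, top $: go to q, push X$ → (q, abbbb, X$)
  read a, top X: go to q, push ε → (q, bbbb, $)
  read b, top $: go to p, push Y$ → (p, bbb, Y$)
  read b, top Y: go to p, push ε → (p, bb, $)
  read b, top $: go to q, push X$ → (q, b, X$)
  read b, top X: go to p, push ε → (p, ε, $)
All input consumed; state p ∉ F and no further ε-move applies.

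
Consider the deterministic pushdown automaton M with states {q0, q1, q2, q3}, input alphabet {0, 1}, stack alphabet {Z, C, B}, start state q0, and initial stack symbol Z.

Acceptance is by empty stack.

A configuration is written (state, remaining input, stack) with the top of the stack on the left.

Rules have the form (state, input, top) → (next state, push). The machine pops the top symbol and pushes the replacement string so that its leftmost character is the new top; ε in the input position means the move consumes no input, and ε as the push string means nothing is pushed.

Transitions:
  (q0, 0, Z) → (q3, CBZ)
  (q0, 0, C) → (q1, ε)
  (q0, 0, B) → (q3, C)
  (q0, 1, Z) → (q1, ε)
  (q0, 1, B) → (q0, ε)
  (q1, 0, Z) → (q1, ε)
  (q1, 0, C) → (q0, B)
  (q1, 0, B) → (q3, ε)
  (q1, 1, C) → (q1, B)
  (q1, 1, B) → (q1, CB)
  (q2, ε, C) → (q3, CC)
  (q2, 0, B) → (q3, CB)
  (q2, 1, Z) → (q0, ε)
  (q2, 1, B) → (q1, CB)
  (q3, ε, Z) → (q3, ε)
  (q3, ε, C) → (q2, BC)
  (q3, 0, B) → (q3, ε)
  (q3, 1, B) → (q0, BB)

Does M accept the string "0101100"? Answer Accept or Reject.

Accept

(q0, 0101100, Z)
  read 0, top Z: go to q3, push CBZ → (q3, 101100, CBZ)
  ε-move, top C: go to q2, push BC → (q2, 101100, BCBZ)
  read 1, top B: go to q1, push CB → (q1, 01100, CBCBZ)
  read 0, top C: go to q0, push B → (q0, 1100, BBCBZ)
  read 1, top B: go to q0, push ε → (q0, 100, BCBZ)
  read 1, top B: go to q0, push ε → (q0, 00, CBZ)
  read 0, top C: go to q1, push ε → (q1, 0, BZ)
  read 0, top B: go to q3, push ε → (q3, ε, Z)
  ε-move, top Z: go to q3, push ε → (q3, ε, ε)
All input consumed and the stack is empty.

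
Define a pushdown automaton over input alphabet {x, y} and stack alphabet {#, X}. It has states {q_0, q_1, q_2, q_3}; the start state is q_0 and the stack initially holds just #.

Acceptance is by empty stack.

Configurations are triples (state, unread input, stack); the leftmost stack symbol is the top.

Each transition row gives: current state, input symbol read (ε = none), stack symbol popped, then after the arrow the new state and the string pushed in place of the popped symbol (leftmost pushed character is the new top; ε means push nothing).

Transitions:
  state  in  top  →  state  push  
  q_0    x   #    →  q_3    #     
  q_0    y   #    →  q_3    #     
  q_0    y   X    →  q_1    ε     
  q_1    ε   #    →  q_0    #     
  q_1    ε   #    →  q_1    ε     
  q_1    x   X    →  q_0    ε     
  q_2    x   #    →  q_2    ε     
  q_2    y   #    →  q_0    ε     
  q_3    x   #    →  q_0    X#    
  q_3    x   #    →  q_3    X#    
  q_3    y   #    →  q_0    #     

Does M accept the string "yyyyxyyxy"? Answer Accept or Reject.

Accept

One accepting computation: (q_0, yyyyxyyxy, #) ⊢ (q_3, yyyxyyxy, #) ⊢ (q_0, yyxyyxy, #) ⊢ (q_3, yxyyxy, #) ⊢ (q_0, xyyxy, #) ⊢ (q_3, yyxy, #) ⊢ (q_0, yxy, #) ⊢ (q_3, xy, #) ⊢ (q_0, y, X#) ⊢ (q_1, ε, #) ⊢ (q_1, ε, ε)
All input consumed and the stack is empty.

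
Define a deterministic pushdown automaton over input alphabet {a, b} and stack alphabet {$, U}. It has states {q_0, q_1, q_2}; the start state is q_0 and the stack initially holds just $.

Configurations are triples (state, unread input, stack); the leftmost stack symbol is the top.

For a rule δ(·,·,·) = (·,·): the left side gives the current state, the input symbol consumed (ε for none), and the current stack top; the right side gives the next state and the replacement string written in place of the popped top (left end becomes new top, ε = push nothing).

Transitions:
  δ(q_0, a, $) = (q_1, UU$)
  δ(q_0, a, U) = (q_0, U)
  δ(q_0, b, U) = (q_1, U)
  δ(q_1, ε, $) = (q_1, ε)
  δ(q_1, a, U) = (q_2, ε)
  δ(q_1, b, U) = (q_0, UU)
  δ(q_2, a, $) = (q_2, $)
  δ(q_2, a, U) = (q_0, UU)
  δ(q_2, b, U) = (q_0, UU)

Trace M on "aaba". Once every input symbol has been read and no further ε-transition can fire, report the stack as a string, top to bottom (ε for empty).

UU$

(q_0, aaba, $) ⊢ (q_1, aba, UU$) ⊢ (q_2, ba, U$) ⊢ (q_0, a, UU$) ⊢ (q_0, ε, UU$)
All input consumed in state q_0 with stack UU$.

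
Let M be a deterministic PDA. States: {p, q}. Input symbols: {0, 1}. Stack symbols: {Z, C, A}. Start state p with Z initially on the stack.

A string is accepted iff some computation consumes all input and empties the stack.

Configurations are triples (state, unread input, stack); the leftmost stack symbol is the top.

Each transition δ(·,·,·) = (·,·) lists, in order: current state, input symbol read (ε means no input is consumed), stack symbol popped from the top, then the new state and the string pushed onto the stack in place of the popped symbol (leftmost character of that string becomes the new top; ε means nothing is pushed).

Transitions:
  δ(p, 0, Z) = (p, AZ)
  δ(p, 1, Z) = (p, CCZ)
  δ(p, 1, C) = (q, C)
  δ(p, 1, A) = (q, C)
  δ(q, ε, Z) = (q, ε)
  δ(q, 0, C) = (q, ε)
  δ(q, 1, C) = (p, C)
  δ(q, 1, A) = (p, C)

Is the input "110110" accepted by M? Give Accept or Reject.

Accept

(p, 110110, Z)
  read 1, top Z: go to p, push CCZ → (p, 10110, CCZ)
  read 1, top C: go to q, push C → (q, 0110, CCZ)
  read 0, top C: go to q, push ε → (q, 110, CZ)
  read 1, top C: go to p, push C → (p, 10, CZ)
  read 1, top C: go to q, push C → (q, 0, CZ)
  read 0, top C: go to q, push ε → (q, ε, Z)
  ε-move, top Z: go to q, push ε → (q, ε, ε)
All input consumed and the stack is empty.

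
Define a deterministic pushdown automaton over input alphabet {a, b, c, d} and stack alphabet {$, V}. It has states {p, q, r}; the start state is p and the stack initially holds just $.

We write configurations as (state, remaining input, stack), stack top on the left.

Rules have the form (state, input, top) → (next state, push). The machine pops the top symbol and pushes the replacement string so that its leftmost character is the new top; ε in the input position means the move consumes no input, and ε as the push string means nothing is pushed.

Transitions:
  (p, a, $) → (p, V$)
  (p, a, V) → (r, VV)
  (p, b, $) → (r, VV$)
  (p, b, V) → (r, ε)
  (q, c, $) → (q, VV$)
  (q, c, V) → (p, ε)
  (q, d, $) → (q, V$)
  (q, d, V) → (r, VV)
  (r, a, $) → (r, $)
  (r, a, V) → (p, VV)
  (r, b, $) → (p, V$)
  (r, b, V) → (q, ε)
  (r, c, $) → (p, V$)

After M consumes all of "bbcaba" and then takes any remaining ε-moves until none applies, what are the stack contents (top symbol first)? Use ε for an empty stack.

(p, bbcaba, $) ⊢ (r, bcaba, VV$) ⊢ (q, caba, V$) ⊢ (p, aba, $) ⊢ (p, ba, V$) ⊢ (r, a, $) ⊢ (r, ε, $)
All input consumed in state r with stack $.

$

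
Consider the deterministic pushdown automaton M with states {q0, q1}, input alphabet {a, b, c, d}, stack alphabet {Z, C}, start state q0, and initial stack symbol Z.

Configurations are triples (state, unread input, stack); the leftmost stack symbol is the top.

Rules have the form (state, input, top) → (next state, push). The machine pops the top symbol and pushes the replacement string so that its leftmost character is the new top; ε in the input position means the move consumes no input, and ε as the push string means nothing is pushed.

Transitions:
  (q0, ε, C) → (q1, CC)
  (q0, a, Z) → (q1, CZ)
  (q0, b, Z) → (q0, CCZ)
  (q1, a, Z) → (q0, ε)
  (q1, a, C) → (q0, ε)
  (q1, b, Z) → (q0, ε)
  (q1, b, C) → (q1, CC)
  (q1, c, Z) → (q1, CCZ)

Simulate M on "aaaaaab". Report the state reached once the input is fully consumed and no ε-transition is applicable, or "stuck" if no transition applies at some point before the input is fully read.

(q0, aaaaaab, Z)
  read a, top Z: go to q1, push CZ → (q1, aaaaab, CZ)
  read a, top C: go to q0, push ε → (q0, aaaab, Z)
  read a, top Z: go to q1, push CZ → (q1, aaab, CZ)
  read a, top C: go to q0, push ε → (q0, aab, Z)
  read a, top Z: go to q1, push CZ → (q1, ab, CZ)
  read a, top C: go to q0, push ε → (q0, b, Z)
  read b, top Z: go to q0, push CCZ → (q0, ε, CCZ)
  ε-move, top C: go to q1, push CC → (q1, ε, CCCZ)
All input consumed; M is in state q1.

q1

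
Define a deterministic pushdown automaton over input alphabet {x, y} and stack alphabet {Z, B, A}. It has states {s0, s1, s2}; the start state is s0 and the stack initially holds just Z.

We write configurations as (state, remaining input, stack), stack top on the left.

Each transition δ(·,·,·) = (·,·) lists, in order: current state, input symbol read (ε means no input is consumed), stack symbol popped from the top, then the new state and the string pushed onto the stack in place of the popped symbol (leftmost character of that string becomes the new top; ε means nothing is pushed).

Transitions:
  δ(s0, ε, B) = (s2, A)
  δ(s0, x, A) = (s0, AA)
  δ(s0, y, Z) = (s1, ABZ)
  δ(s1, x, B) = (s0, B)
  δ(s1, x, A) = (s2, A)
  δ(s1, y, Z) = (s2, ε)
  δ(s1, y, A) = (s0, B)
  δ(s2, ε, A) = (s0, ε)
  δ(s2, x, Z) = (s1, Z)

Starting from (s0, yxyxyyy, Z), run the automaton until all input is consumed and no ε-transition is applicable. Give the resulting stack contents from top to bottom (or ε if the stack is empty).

(s0, yxyxyyy, Z) ⊢ (s1, xyxyyy, ABZ) ⊢ (s2, yxyyy, ABZ) ⊢ (s0, yxyyy, BZ) ⊢ (s2, yxyyy, AZ) ⊢ (s0, yxyyy, Z) ⊢ (s1, xyyy, ABZ) ⊢ (s2, yyy, ABZ) ⊢ (s0, yyy, BZ) ⊢ (s2, yyy, AZ) ⊢ (s0, yyy, Z) ⊢ (s1, yy, ABZ) ⊢ (s0, y, BBZ) ⊢ (s2, y, ABZ) ⊢ (s0, y, BZ) ⊢ (s2, y, AZ) ⊢ (s0, y, Z) ⊢ (s1, ε, ABZ)
All input consumed in state s1 with stack ABZ.

ABZ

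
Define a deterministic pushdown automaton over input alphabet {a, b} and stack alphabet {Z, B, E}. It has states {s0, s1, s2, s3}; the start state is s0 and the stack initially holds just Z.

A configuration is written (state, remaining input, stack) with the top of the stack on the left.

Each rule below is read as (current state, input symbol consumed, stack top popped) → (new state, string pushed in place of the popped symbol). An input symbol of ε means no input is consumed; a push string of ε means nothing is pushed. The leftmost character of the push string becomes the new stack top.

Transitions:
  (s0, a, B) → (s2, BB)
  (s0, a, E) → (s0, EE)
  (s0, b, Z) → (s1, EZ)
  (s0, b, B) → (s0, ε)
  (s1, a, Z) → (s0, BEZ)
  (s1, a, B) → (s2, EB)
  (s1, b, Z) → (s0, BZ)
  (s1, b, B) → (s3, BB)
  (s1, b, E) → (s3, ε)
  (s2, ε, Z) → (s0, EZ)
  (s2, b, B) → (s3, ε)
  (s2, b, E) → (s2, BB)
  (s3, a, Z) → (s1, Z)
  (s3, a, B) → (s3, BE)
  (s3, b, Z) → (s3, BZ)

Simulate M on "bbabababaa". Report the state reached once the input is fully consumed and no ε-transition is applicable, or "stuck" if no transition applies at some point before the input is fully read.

stuck

(s0, bbabababaa, Z)
  read b, top Z: go to s1, push EZ → (s1, babababaa, EZ)
  read b, top E: go to s3, push ε → (s3, abababaa, Z)
  read a, top Z: go to s1, push Z → (s1, bababaa, Z)
  read b, top Z: go to s0, push BZ → (s0, ababaa, BZ)
  read a, top B: go to s2, push BB → (s2, babaa, BBZ)
  read b, top B: go to s3, push ε → (s3, abaa, BZ)
  read a, top B: go to s3, push BE → (s3, baa, BEZ)
No transition for (s3, b, top B); M blocks with input baa remaining.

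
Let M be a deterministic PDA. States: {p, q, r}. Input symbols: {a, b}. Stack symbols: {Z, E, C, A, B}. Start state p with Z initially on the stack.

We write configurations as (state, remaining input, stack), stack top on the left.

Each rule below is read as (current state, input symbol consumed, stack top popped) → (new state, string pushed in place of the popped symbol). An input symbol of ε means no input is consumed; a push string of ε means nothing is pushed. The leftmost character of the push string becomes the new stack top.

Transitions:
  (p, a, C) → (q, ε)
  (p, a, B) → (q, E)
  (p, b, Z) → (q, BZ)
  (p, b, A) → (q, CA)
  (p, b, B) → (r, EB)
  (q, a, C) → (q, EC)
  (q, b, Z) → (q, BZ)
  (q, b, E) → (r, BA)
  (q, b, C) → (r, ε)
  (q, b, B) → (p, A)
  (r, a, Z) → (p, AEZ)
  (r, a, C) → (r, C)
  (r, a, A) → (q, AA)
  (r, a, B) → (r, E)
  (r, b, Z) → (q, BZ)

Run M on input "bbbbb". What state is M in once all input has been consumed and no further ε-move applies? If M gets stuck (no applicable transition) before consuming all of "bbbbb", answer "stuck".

(p, bbbbb, Z)
  read b, top Z: go to q, push BZ → (q, bbbb, BZ)
  read b, top B: go to p, push A → (p, bbb, AZ)
  read b, top A: go to q, push CA → (q, bb, CAZ)
  read b, top C: go to r, push ε → (r, b, AZ)
No transition for (r, b, top A); M blocks with input b remaining.

stuck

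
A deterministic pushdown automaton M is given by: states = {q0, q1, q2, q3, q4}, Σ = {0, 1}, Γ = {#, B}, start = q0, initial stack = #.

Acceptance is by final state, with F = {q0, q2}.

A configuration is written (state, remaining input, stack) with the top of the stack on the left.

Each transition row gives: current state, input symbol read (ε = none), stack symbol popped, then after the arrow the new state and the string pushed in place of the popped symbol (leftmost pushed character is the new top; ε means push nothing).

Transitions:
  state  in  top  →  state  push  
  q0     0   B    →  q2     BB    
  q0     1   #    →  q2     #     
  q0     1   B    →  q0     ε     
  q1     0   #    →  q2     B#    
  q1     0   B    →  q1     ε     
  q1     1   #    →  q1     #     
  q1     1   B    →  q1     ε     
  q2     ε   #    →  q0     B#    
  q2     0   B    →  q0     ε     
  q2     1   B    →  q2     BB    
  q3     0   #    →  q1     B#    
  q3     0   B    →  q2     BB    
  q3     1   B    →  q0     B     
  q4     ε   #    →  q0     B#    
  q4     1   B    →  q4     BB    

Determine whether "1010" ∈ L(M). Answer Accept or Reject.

Accept

(q0, 1010, #) ⊢ (q2, 010, #) ⊢ (q0, 010, B#) ⊢ (q2, 10, BB#) ⊢ (q2, 0, BBB#) ⊢ (q0, ε, BB#)
All input consumed; state q0 ∈ F.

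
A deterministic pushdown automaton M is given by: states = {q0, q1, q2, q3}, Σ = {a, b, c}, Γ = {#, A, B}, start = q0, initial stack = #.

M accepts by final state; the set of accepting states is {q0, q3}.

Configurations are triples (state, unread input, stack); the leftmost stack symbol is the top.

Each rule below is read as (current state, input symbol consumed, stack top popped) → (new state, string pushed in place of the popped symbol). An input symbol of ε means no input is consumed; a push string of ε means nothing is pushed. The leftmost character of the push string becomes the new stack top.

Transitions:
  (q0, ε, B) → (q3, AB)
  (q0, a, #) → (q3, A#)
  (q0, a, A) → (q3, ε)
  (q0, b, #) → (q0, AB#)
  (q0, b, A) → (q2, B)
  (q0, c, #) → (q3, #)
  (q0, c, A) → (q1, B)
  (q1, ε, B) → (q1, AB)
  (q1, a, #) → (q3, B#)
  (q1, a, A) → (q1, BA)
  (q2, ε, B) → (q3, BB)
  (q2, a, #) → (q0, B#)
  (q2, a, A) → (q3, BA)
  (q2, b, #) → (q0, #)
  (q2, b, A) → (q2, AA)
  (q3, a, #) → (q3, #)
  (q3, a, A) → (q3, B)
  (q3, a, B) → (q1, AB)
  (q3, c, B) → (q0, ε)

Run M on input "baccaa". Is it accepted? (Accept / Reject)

Accept

(q0, baccaa, #)
  read b, top #: go to q0, push AB# → (q0, accaa, AB#)
  read a, top A: go to q3, push ε → (q3, ccaa, B#)
  read c, top B: go to q0, push ε → (q0, caa, #)
  read c, top #: go to q3, push # → (q3, aa, #)
  read a, top #: go to q3, push # → (q3, a, #)
  read a, top #: go to q3, push # → (q3, ε, #)
All input consumed; state q3 ∈ F.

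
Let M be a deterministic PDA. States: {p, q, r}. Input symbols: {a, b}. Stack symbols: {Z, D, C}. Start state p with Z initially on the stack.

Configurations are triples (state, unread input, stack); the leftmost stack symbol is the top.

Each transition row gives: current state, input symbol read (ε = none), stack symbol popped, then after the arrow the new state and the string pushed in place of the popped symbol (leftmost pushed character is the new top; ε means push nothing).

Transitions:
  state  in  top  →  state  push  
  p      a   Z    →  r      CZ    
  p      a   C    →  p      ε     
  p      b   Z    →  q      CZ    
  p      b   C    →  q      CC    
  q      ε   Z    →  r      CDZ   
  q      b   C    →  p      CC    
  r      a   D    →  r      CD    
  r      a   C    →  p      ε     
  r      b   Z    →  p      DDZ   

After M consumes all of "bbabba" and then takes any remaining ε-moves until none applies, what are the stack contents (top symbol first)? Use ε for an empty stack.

CCZ

(p, bbabba, Z) ⊢ (q, babba, CZ) ⊢ (p, abba, CCZ) ⊢ (p, bba, CZ) ⊢ (q, ba, CCZ) ⊢ (p, a, CCCZ) ⊢ (p, ε, CCZ)
All input consumed in state p with stack CCZ.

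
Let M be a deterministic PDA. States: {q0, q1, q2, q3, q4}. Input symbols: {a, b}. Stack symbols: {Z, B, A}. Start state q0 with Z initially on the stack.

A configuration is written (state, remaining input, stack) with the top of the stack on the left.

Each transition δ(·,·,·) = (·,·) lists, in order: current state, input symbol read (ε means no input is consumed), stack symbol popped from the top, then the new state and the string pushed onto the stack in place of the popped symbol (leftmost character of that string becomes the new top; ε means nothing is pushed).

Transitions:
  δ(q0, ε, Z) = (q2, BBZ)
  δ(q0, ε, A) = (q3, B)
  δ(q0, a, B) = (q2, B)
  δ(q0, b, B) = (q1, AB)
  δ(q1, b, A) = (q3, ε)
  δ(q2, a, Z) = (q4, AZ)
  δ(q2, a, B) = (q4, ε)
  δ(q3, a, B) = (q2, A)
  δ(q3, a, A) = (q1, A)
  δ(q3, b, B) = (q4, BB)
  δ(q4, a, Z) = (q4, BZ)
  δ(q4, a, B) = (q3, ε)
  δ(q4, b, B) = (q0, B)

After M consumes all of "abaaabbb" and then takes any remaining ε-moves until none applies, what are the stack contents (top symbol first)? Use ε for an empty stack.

BZ

(q0, abaaabbb, Z) ⊢ (q2, abaaabbb, BBZ) ⊢ (q4, baaabbb, BZ) ⊢ (q0, aaabbb, BZ) ⊢ (q2, aabbb, BZ) ⊢ (q4, abbb, Z) ⊢ (q4, bbb, BZ) ⊢ (q0, bb, BZ) ⊢ (q1, b, ABZ) ⊢ (q3, ε, BZ)
All input consumed in state q3 with stack BZ.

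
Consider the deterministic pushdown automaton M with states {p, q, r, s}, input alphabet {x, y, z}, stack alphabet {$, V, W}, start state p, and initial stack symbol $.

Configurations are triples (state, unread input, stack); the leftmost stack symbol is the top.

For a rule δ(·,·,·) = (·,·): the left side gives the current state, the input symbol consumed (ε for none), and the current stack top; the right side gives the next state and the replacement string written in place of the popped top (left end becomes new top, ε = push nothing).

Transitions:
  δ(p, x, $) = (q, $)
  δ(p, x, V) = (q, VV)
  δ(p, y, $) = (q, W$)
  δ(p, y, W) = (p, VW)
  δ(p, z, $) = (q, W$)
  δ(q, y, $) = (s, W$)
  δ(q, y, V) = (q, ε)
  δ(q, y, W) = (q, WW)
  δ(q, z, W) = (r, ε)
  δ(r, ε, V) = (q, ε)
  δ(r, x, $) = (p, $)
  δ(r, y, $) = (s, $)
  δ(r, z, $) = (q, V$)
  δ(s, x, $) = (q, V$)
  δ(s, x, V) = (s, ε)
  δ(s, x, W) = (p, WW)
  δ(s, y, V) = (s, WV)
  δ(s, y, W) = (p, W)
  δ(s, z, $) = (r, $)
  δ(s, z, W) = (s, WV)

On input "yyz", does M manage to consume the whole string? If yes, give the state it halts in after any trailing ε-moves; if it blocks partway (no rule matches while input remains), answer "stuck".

r

(p, yyz, $) ⊢ (q, yz, W$) ⊢ (q, z, WW$) ⊢ (r, ε, W$)
All input consumed; M is in state r.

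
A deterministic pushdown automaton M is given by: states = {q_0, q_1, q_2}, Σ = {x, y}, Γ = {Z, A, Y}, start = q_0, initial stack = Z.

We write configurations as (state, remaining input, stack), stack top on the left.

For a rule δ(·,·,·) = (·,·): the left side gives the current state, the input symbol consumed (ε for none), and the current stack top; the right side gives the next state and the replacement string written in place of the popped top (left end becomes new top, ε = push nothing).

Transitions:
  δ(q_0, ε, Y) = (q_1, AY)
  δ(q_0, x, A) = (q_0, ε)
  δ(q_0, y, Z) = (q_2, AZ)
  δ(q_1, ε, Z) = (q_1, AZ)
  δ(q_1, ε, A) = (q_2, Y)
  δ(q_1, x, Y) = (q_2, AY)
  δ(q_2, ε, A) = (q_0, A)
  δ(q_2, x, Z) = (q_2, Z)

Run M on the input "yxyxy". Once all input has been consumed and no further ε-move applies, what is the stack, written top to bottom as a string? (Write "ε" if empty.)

AZ

(q_0, yxyxy, Z) ⊢ (q_2, xyxy, AZ) ⊢ (q_0, xyxy, AZ) ⊢ (q_0, yxy, Z) ⊢ (q_2, xy, AZ) ⊢ (q_0, xy, AZ) ⊢ (q_0, y, Z) ⊢ (q_2, ε, AZ) ⊢ (q_0, ε, AZ)
All input consumed in state q_0 with stack AZ.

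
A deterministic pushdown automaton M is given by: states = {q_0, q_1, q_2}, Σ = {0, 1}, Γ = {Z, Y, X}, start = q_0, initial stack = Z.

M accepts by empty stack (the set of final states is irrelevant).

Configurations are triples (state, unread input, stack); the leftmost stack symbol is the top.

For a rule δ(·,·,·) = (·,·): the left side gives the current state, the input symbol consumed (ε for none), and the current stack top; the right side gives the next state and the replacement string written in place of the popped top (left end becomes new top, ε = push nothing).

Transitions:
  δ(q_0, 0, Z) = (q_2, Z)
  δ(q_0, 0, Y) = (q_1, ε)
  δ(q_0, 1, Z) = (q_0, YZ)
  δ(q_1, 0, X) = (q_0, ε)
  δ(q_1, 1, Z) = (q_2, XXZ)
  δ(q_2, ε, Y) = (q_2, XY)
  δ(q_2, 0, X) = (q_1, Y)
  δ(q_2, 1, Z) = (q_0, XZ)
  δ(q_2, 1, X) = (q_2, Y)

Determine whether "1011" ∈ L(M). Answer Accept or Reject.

Reject

(q_0, 1011, Z)
  read 1, top Z: go to q_0, push YZ → (q_0, 011, YZ)
  read 0, top Y: go to q_1, push ε → (q_1, 11, Z)
  read 1, top Z: go to q_2, push XXZ → (q_2, 1, XXZ)
  read 1, top X: go to q_2, push Y → (q_2, ε, YXZ)
  ε-move, top Y: go to q_2, push XY → (q_2, ε, XYXZ)
All input consumed; stack is XYXZ, not empty, and no further ε-move applies.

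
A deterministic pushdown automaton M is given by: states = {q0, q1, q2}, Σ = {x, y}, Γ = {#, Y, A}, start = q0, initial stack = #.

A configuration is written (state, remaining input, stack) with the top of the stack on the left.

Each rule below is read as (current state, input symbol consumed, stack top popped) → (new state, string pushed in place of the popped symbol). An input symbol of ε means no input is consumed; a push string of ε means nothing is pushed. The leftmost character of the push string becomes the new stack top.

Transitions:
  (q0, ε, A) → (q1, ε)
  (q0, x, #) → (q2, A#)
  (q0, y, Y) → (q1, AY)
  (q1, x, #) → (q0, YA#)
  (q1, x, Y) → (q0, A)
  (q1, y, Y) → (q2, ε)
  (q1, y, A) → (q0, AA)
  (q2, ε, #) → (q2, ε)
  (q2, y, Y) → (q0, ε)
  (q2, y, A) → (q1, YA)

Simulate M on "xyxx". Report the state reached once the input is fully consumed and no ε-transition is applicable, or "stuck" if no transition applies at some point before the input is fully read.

stuck

(q0, xyxx, #) ⊢ (q2, yxx, A#) ⊢ (q1, xx, YA#) ⊢ (q0, x, AA#) ⊢ (q1, x, A#)
No transition for (q1, x, top A); M blocks with input x remaining.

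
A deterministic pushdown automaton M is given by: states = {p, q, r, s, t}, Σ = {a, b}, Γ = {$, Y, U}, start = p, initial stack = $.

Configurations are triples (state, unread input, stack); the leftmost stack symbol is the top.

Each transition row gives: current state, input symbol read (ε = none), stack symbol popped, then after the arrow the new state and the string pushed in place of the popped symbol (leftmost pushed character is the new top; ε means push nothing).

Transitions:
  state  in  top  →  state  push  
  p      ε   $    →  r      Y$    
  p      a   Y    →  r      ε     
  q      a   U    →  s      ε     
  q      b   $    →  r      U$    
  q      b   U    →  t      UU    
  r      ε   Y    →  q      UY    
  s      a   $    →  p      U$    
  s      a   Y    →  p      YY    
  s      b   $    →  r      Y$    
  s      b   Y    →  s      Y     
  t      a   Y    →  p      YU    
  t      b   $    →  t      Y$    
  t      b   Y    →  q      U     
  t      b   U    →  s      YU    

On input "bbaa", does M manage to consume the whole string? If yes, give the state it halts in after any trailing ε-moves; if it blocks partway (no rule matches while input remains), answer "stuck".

q

(p, bbaa, $)
  ε-move, top $: go to r, push Y$ → (r, bbaa, Y$)
  ε-move, top Y: go to q, push UY → (q, bbaa, UY$)
  read b, top U: go to t, push UU → (t, baa, UUY$)
  read b, top U: go to s, push YU → (s, aa, YUUY$)
  read a, top Y: go to p, push YY → (p, a, YYUUY$)
  read a, top Y: go to r, push ε → (r, ε, YUUY$)
  ε-move, top Y: go to q, push UY → (q, ε, UYUUY$)
All input consumed; M is in state q.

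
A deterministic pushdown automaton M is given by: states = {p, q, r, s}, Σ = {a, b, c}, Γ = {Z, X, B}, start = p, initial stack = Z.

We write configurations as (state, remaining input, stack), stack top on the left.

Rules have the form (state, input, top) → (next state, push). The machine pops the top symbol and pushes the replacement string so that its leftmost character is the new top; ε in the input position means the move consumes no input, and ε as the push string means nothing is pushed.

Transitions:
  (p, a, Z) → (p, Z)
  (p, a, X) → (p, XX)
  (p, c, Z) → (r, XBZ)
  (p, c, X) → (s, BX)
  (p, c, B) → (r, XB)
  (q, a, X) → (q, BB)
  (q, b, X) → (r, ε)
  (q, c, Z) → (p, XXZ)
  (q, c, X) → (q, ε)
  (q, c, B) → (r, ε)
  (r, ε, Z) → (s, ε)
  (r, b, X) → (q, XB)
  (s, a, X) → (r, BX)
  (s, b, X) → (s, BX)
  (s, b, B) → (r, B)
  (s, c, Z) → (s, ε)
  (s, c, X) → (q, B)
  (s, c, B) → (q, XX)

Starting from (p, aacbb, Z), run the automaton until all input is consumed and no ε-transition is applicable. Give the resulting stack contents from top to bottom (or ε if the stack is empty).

(p, aacbb, Z) ⊢ (p, acbb, Z) ⊢ (p, cbb, Z) ⊢ (r, bb, XBZ) ⊢ (q, b, XBBZ) ⊢ (r, ε, BBZ)
All input consumed in state r with stack BBZ.

BBZ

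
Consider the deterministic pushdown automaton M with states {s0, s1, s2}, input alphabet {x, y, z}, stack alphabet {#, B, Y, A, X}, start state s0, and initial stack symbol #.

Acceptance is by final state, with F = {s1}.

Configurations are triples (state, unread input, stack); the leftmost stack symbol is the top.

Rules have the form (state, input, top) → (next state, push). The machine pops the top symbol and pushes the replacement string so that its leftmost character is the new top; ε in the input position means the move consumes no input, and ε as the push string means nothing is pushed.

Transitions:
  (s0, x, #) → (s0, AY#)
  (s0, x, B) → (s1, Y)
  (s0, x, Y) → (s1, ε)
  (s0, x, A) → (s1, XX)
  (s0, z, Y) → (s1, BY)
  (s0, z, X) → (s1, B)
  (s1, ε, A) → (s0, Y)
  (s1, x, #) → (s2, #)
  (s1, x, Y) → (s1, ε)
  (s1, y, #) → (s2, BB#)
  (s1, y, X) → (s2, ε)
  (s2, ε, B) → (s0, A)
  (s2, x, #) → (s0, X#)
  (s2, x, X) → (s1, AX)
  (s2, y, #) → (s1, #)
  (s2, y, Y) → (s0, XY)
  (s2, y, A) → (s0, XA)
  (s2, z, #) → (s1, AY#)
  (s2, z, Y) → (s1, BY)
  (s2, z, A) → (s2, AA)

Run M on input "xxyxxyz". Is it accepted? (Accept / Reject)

Accept

(s0, xxyxxyz, #)
  read x, top #: go to s0, push AY# → (s0, xyxxyz, AY#)
  read x, top A: go to s1, push XX → (s1, yxxyz, XXY#)
  read y, top X: go to s2, push ε → (s2, xxyz, XY#)
  read x, top X: go to s1, push AX → (s1, xyz, AXY#)
  ε-move, top A: go to s0, push Y → (s0, xyz, YXY#)
  read x, top Y: go to s1, push ε → (s1, yz, XY#)
  read y, top X: go to s2, push ε → (s2, z, Y#)
  read z, top Y: go to s1, push BY → (s1, ε, BY#)
All input consumed; state s1 ∈ F.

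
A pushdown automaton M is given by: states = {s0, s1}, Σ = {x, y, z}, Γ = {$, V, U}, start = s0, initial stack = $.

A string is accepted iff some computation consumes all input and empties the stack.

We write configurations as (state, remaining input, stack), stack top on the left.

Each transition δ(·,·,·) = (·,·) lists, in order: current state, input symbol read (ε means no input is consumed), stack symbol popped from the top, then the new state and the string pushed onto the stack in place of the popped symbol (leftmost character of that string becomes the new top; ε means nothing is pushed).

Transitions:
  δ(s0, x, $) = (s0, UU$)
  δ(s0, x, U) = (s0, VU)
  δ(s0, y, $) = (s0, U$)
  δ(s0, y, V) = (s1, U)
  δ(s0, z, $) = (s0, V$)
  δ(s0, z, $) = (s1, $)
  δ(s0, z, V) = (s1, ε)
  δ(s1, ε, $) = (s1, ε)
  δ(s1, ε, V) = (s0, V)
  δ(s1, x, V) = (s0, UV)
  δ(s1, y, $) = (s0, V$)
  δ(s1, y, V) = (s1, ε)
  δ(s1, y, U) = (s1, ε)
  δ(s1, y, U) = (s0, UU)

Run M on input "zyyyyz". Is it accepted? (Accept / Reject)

One accepting computation: (s0, zyyyyz, $) ⊢ (s1, yyyyz, $) ⊢ (s0, yyyz, V$) ⊢ (s1, yyz, U$) ⊢ (s1, yz, $) ⊢ (s0, z, V$) ⊢ (s1, ε, $) ⊢ (s1, ε, ε)
All input consumed and the stack is empty.

Accept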